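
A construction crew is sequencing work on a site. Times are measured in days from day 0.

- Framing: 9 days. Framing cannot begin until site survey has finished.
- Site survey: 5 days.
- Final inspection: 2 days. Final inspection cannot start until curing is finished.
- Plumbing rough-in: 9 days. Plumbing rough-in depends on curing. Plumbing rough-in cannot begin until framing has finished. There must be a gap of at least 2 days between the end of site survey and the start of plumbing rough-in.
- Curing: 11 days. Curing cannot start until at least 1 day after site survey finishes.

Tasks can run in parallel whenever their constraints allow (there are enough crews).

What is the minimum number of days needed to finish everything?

Nothing blocks site survey, so it runs from day 0 to day 5.
Framing cannot begin until site survey (finishes day 5). It runs from day 5 to 5 + 9 = day 14.
Curing cannot begin until site survey (finishes day 5, plus 1-day gap → day 6). It runs from day 6 to 6 + 11 = day 17.
Final inspection cannot begin until curing (finishes day 17). It runs from day 17 to 17 + 2 = day 19.
Plumbing rough-in needs all of curing (finishes day 17); framing (finishes day 14); site survey (finishes day 5, plus 2-day gap → day 7). That puts its earliest start at day 17; it finishes at 17 + 9 = day 26.
All tasks are finished once the last one completes. Finish times: Site survey at 5, Curing at 17, Framing at 14, Plumbing rough-in at 26, Final inspection at 19. The latest is day 26.

26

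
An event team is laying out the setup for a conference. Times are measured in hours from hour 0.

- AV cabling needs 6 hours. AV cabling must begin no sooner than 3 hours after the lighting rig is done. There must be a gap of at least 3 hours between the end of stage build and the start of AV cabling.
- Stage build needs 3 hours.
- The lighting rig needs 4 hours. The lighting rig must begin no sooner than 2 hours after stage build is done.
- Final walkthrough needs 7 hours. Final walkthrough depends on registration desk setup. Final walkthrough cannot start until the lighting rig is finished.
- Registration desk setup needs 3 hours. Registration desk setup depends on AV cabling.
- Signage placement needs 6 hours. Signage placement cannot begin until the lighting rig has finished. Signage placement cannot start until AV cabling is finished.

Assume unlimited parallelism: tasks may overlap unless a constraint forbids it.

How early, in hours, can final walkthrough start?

Stage build can start immediately at hour 0; it finishes at hour 3.
The lighting rig cannot begin until stage build (finishes hour 3, plus 2-hour gap → hour 5). It runs from hour 5 to 5 + 4 = hour 9.
AV cabling has to wait for the lighting rig (finishes hour 9, plus 3-hour gap → hour 12); stage build (finishes hour 3, plus 3-hour gap → hour 6). The latest of these is hour 12, so AV cabling runs hour 12 to 12 + 6 = hour 18.
Registration desk setup waits on AV cabling (finishes hour 18), so it starts at hour 18 and finishes at 18 + 3 = hour 21.
Final walkthrough waits on registration desk setup (finishes hour 21); the lighting rig (finishes hour 9). The latest of these is hour 21, which is the earliest final walkthrough can start.

21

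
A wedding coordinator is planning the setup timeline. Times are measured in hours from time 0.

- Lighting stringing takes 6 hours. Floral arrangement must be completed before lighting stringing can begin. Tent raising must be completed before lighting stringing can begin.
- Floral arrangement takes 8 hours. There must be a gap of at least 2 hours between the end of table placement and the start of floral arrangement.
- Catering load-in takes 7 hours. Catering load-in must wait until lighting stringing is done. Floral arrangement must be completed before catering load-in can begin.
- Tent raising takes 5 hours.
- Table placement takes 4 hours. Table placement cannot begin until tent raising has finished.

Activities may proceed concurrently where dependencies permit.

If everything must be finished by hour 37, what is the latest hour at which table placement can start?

To finish by hour 37, catering load-in (duration 7) must start no later than hour 30.
Lighting stringing feeds into catering load-in (must start by hour 30); so lighting stringing must finish by hour 30 and therefore start by hour 24.
Floral arrangement must finish in time for lighting stringing (must start by hour 24); catering load-in (must start by hour 30). The tightest is hour 24, so floral arrangement must start by 24 − 8 = hour 16.
Since floral arrangement (must start by hour 16, minus 2-hour gap → hour 14) depends on it, table placement must finish by hour 14. Backing off its 4-hour duration gives a latest start of hour 10.

10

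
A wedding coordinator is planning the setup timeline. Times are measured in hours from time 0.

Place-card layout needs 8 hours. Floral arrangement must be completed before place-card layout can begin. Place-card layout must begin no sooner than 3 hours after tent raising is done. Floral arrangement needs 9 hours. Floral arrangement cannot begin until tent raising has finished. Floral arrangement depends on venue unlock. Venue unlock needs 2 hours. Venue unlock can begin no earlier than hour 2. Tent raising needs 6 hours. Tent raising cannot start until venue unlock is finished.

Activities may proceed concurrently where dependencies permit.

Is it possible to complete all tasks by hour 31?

Yes

Venue unlock waits on its own release at hour 2, so it starts at hour 2 and finishes at 2 + 2 = hour 4.
Tent raising waits on venue unlock (finishes hour 4), so it starts at hour 4 and finishes at 4 + 6 = hour 10.
Floral arrangement needs all of tent raising (finishes hour 10); venue unlock (finishes hour 4). That puts its earliest start at hour 10; it finishes at 10 + 9 = hour 19.
Place-card layout has to wait for floral arrangement (finishes hour 19); tent raising (finishes hour 10, plus 3-hour gap → hour 13). The latest of these is hour 19, so place-card layout runs hour 19 to 19 + 8 = hour 27.
Every task is finished by hour 27, which is no later than the deadline of 31, so the schedule is feasible.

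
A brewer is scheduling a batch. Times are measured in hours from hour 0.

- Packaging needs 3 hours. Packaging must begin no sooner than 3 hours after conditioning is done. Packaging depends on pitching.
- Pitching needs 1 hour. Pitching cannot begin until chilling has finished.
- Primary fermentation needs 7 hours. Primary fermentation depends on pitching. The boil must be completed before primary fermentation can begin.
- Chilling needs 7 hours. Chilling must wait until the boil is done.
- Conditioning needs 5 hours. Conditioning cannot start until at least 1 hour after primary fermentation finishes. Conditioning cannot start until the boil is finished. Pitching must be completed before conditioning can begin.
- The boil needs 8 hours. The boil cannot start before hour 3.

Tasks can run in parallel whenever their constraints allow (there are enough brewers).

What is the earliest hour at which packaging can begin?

The boil cannot begin until its own release at hour 3. It runs from hour 3 to 3 + 8 = hour 11.
Chilling waits on the boil (finishes hour 11), so it starts at hour 11 and finishes at 11 + 7 = hour 18.
Pitching cannot begin until chilling (finishes hour 18). It runs from hour 18 to 18 + 1 = hour 19.
Primary fermentation needs all of pitching (finishes hour 19); the boil (finishes hour 11). That puts its earliest start at hour 19; it finishes at 19 + 7 = hour 26.
Conditioning has to wait for primary fermentation (finishes hour 26, plus 1-hour gap → hour 27); the boil (finishes hour 11); pitching (finishes hour 19). The latest of these is hour 27, so conditioning runs hour 27 to 27 + 5 = hour 32.
Packaging waits on conditioning (finishes hour 32, plus 3-hour gap → hour 35); pitching (finishes hour 19). The latest of these is hour 35, which is the earliest packaging can start.

35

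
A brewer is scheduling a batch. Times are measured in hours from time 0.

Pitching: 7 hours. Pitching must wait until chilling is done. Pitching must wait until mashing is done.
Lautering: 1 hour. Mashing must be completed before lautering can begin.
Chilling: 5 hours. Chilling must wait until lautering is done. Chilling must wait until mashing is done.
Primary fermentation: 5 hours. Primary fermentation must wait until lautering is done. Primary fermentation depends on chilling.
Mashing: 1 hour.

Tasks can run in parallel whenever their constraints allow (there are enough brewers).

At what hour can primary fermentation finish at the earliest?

12

Nothing blocks mashing, so it runs from hour 0 to hour 1.
Lautering waits on mashing (finishes hour 1), so it starts at hour 1 and finishes at 1 + 1 = hour 2.
Chilling cannot start until lautering (finishes hour 2); mashing (finishes hour 1). The controlling bound is hour 2, so chilling finishes at 2 + 5 = hour 7.
For primary fermentation: lautering (finishes hour 2); chilling (finishes hour 7). Taking the maximum gives a start of hour 7, and it finishes at 7 + 5 = hour 12.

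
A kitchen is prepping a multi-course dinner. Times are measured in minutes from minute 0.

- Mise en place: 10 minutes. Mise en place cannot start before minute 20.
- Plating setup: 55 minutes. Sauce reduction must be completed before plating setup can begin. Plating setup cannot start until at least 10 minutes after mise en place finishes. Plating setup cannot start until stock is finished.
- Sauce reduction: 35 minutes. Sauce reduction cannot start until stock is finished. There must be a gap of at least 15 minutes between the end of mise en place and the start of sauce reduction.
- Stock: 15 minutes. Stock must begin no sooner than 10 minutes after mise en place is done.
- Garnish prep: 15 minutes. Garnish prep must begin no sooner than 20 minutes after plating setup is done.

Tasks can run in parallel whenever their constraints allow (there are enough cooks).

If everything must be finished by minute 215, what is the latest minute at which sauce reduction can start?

Garnish prep must finish by minute 215; it takes 15 minutes, so it must start by 215 − 15 = minute 200.
Plating setup has to be done before garnish prep (must start by minute 200, minus 20-minute gap → minute 180). That means finishing by minute 180, i.e. starting by 180 − 55 = minute 125.
Sauce reduction must finish before plating setup (must start by minute 125). With a 35-minute duration, sauce reduction must start by 125 − 35 = minute 90.

90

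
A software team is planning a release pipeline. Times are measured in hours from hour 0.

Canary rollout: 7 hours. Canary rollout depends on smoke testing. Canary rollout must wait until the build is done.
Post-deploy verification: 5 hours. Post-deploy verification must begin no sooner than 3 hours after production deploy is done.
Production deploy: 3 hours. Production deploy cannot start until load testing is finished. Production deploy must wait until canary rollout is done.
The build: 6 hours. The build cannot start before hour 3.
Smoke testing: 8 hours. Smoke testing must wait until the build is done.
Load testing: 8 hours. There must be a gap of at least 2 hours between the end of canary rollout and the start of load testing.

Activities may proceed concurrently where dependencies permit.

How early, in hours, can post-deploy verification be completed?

After its own release at hour 3, the build can start at hour 3 and finishes at hour 9.
Smoke testing waits on the build (finishes hour 9), so it starts at hour 9 and finishes at 9 + 8 = hour 17.
Canary rollout has to wait for smoke testing (finishes hour 17); the build (finishes hour 9). The latest of these is hour 17, so canary rollout runs hour 17 to 17 + 7 = hour 24.
Load testing waits on canary rollout (finishes hour 24, plus 2-hour gap → hour 26), so it starts at hour 26 and finishes at 26 + 8 = hour 34.
Production deploy needs all of load testing (finishes hour 34); canary rollout (finishes hour 24). That puts its earliest start at hour 34; it finishes at 34 + 3 = hour 37.
After production deploy (finishes hour 37, plus 3-hour gap → hour 40), post-deploy verification can start at hour 40 and finishes at hour 45.

45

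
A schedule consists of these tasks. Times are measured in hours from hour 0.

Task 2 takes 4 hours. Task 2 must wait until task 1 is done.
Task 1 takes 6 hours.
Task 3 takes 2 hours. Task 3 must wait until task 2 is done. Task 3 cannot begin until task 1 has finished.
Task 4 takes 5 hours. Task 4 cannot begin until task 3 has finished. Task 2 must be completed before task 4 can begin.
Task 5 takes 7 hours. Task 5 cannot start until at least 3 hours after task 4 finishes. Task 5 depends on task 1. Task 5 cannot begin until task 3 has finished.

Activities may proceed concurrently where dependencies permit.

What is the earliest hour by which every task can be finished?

27

Task 1 can start immediately at hour 0; it finishes at hour 6.
After task 1 (finishes hour 6), task 2 can start at hour 6 and finishes at hour 10.
For task 3: task 2 (finishes hour 10); task 1 (finishes hour 6). Taking the maximum gives a start of hour 10, and it finishes at 10 + 2 = hour 12.
For task 4: task 3 (finishes hour 12); task 2 (finishes hour 10). Taking the maximum gives a start of hour 12, and it finishes at 12 + 5 = hour 17.
Task 5 needs all of task 4 (finishes hour 17, plus 3-hour gap → hour 20); task 1 (finishes hour 6); task 3 (finishes hour 12). That puts its earliest start at hour 20; it finishes at 20 + 7 = hour 27.
All tasks are finished once the last one completes. Finish times: Task 1 at 6, Task 2 at 10, Task 3 at 12, Task 4 at 17, Task 5 at 27. The latest is hour 27.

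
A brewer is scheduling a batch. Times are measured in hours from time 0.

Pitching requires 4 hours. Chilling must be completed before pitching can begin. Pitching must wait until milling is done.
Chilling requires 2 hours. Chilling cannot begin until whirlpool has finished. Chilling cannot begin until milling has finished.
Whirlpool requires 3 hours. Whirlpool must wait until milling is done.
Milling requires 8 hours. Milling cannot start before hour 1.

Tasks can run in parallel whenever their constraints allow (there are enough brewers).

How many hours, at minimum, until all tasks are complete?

18

Milling waits on its own release at hour 1, so it starts at hour 1 and finishes at 1 + 8 = hour 9.
After milling (finishes hour 9), whirlpool can start at hour 9 and finishes at hour 12.
Chilling cannot start until whirlpool (finishes hour 12); milling (finishes hour 9). The controlling bound is hour 12, so chilling finishes at 12 + 2 = hour 14.
Pitching needs all of chilling (finishes hour 14); milling (finishes hour 9). That puts its earliest start at hour 14; it finishes at 14 + 4 = hour 18.
All tasks are finished once the last one completes. Finish times: Milling at 9, Whirlpool at 12, Chilling at 14, Pitching at 18. The latest is hour 18.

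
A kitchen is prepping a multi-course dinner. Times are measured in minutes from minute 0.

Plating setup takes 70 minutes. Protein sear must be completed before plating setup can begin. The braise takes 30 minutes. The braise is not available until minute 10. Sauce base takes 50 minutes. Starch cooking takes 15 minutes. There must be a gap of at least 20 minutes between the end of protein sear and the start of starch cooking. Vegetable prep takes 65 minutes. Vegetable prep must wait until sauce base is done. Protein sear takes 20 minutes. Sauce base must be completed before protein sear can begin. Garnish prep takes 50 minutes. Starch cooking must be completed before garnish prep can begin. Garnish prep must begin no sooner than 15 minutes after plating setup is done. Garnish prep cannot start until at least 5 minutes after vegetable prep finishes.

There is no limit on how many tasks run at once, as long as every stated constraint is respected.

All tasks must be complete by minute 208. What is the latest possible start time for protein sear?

53

Garnish prep must finish by minute 208; it takes 50 minutes, so it must start by 208 − 50 = minute 158.
Since garnish prep (must start by minute 158) depends on it, starch cooking must finish by minute 158. Backing off its 15-minute duration gives a latest start of minute 143.
Plating setup must finish before garnish prep (must start by minute 158, minus 15-minute gap → minute 143). With a 70-minute duration, plating setup must start by 143 − 70 = minute 73.
Protein sear must finish in time for starch cooking (must start by minute 143, minus 20-minute gap → minute 123); plating setup (must start by minute 73). The tightest is minute 73, so protein sear must start by 73 − 20 = minute 53.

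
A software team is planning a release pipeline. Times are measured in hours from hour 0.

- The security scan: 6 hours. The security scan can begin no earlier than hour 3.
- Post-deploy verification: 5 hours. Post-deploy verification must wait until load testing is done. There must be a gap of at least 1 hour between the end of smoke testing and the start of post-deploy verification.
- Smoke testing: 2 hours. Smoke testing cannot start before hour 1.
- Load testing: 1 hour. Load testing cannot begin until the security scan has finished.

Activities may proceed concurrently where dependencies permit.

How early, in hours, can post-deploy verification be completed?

Smoke testing waits on its own release at hour 1, so it starts at hour 1 and finishes at 1 + 2 = hour 3.
After its own release at hour 3, the security scan can start at hour 3 and finishes at hour 9.
Load testing cannot begin until the security scan (finishes hour 9). It runs from hour 9 to 9 + 1 = hour 10.
Post-deploy verification has to wait for load testing (finishes hour 10); smoke testing (finishes hour 3, plus 1-hour gap → hour 4). The latest of these is hour 10, so post-deploy verification runs hour 10 to 10 + 5 = hour 15.

15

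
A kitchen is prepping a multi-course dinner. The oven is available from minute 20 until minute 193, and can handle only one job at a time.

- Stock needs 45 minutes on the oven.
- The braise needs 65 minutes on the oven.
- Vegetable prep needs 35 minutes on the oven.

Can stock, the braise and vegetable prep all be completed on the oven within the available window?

The oven window is 193 − 20 = 173 minutes.
Running back to back, the jobs need 45 + 65 + 35 = 145 minutes on the oven.
Since 145 ≤ 173, they fit within the window.

Yes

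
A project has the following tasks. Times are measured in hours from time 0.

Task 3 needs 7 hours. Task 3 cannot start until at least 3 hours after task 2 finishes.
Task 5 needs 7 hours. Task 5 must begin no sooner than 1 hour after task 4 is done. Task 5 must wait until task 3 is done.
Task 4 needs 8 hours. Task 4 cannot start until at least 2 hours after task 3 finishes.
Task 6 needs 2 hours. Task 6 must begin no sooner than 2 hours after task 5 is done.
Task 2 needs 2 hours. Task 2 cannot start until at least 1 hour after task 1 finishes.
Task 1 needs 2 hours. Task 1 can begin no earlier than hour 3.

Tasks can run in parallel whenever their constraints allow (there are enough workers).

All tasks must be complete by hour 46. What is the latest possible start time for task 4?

Task 6 must finish by hour 46; it takes 2 hours, so it must start by 46 − 2 = hour 44.
Task 5 must finish before task 6 (must start by hour 44, minus 2-hour gap → hour 42). With a 7-hour duration, task 5 must start by 42 − 7 = hour 35.
Task 4 must finish before task 5 (must start by hour 35, minus 1-hour gap → hour 34). With an 8-hour duration, task 4 must start by 34 − 8 = hour 26.

26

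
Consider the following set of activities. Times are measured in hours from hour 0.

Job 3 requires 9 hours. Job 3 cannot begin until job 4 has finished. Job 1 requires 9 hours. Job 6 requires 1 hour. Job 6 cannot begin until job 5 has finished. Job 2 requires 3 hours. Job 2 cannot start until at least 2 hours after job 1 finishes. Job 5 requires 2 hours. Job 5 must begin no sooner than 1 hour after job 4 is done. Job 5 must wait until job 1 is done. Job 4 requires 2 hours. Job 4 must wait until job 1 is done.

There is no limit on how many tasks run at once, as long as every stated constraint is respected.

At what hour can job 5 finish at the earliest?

14

Job 1 can start immediately at hour 0; it finishes at hour 9.
Job 4 cannot begin until job 1 (finishes hour 9). It runs from hour 9 to 9 + 2 = hour 11.
For job 5: job 4 (finishes hour 11, plus 1-hour gap → hour 12); job 1 (finishes hour 9). Taking the maximum gives a start of hour 12, and it finishes at 12 + 2 = hour 14.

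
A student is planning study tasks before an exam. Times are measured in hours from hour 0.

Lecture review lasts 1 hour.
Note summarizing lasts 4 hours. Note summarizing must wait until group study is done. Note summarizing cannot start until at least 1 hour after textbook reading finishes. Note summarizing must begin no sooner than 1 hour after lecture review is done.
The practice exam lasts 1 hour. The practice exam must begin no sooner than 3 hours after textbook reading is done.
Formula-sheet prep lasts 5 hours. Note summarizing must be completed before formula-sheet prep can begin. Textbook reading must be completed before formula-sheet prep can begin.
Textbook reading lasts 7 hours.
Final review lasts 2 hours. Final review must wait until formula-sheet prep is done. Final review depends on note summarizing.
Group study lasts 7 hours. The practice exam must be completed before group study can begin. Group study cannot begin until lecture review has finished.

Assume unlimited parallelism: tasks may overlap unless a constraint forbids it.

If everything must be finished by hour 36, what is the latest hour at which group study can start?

Nothing follows final review; the deadline of hour 36 is its only limit. It must start by 36 − 2 = hour 34.
Since final review (must start by hour 34) depends on it, formula-sheet prep must finish by hour 34. Backing off its 5-hour duration gives a latest start of hour 29.
Note summarizing feeds formula-sheet prep (must start by hour 29); final review (must start by hour 34). Taking the minimum, note summarizing must finish by hour 29 and start by 29 − 4 = hour 25.
Group study has to be done before note summarizing (must start by hour 25). That means finishing by hour 25, i.e. starting by 25 − 7 = hour 18.

18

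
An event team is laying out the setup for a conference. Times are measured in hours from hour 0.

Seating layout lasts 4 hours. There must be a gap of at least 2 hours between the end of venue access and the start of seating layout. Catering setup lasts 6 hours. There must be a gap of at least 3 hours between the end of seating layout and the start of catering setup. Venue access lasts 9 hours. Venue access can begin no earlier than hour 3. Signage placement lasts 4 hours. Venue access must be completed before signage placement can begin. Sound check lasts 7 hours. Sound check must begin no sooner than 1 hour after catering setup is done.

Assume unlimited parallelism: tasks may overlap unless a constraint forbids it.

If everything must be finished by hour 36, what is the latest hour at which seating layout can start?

15

Sound check must finish by hour 36; it takes 7 hours, so it must start by 36 − 7 = hour 29.
Catering setup feeds into sound check (must start by hour 29, minus 1-hour gap → hour 28); so catering setup must finish by hour 28 and therefore start by hour 22.
Since catering setup (must start by hour 22, minus 3-hour gap → hour 19) depends on it, seating layout must finish by hour 19. Backing off its 4-hour duration gives a latest start of hour 15.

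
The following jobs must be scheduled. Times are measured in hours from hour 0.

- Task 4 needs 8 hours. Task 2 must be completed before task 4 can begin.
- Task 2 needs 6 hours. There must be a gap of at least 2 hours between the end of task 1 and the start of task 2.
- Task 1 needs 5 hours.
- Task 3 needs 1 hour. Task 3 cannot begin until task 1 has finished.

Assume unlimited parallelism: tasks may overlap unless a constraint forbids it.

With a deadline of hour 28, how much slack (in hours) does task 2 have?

7

Task 1 can start immediately at hour 0; it finishes at hour 5.
Task 2 cannot begin until task 1 (finishes hour 5, plus 2-hour gap → hour 7). It runs from hour 7 to 7 + 6 = hour 13.

Working backward from the deadline:
Task 4 has no dependents, so it just needs to finish by hour 28. Starting by 28 − 8 = hour 20 achieves that.
Since task 4 (must start by hour 20) depends on it, task 2 must finish by hour 20. Backing off its 6-hour duration gives a latest start of hour 14.
So task 2 can start as early as hour 7 and as late as hour 14, giving 14 − 7 = 7 hours of slack.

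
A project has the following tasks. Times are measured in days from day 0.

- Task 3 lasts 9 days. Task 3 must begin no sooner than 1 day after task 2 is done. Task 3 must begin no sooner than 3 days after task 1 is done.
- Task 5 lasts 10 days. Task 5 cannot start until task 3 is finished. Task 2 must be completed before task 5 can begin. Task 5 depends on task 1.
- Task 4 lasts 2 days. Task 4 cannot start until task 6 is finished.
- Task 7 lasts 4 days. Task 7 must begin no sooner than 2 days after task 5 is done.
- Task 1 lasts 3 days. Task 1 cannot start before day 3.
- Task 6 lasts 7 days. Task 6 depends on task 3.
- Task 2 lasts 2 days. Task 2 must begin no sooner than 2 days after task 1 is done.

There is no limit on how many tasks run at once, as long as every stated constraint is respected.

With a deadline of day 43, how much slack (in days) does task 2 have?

7

Task 1 cannot begin until its own release at day 3. It runs from day 3 to 3 + 3 = day 6.
Task 2 waits on task 1 (finishes day 6, plus 2-day gap → day 8), so it starts at day 8 and finishes at 8 + 2 = day 10.

Working backward from the deadline:
Nothing follows task 7; the deadline of day 43 is its only limit. It must start by 43 − 4 = day 39.
Task 5 must finish before task 7 (must start by day 39, minus 2-day gap → day 37). With a 10-day duration, task 5 must start by 37 − 10 = day 27.
Nothing follows task 4; the deadline of day 43 is its only limit. It must start by 43 − 2 = day 41.
Task 6 must finish before task 4 (must start by day 41). With a 7-day duration, task 6 must start by 41 − 7 = day 34.
For task 3: task 5 (must start by day 27); task 6 (must start by day 34). The most restrictive is day 27; with a 9-day duration, task 3 must start by day 18.
Task 2 must finish in time for task 3 (must start by day 18, minus 1-day gap → day 17); task 5 (must start by day 27). The tightest is day 17, so task 2 must start by 17 − 2 = day 15.
So task 2 can start as early as day 8 and as late as day 15, giving 15 − 8 = 7 days of slack.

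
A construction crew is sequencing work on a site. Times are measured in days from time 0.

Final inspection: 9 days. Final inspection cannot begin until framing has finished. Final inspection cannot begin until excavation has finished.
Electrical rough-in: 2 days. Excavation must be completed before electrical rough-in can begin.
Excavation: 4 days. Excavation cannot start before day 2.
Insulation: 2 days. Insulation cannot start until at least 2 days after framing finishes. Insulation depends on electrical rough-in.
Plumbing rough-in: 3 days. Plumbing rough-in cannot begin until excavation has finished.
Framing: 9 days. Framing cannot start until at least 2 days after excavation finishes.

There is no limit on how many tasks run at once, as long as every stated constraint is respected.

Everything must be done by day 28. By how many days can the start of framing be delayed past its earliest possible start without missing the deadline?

Excavation waits on its own release at day 2, so it starts at day 2 and finishes at 2 + 4 = day 6.
Framing cannot begin until excavation (finishes day 6, plus 2-day gap → day 8). It runs from day 8 to 8 + 9 = day 17.

Working backward from the deadline:
Insulation has no dependents, so it just needs to finish by day 28. Starting by 28 − 2 = day 26 achieves that.
Final inspection has no dependents, so it just needs to finish by day 28. Starting by 28 − 9 = day 19 achieves that.
Framing has several dependents: insulation (must start by day 26, minus 2-day gap → day 24); final inspection (must start by day 19). The earliest of those limits is day 19, so framing must start by 19 − 9 = day 10.
So framing can start as early as day 8 and as late as day 10, giving 10 − 8 = 2 days of slack.

2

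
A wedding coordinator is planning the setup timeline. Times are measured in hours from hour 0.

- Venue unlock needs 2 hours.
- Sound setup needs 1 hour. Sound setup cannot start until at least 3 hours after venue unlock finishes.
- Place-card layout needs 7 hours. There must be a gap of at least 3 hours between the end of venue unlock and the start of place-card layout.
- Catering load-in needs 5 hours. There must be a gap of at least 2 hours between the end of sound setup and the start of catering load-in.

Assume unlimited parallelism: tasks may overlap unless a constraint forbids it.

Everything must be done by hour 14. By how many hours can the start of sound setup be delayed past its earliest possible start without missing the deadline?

Venue unlock can start immediately at hour 0; it finishes at hour 2.
After venue unlock (finishes hour 2, plus 3-hour gap → hour 5), sound setup can start at hour 5 and finishes at hour 6.

Working backward from the deadline:
Nothing follows catering load-in; the deadline of hour 14 is its only limit. It must start by 14 − 5 = hour 9.
Since catering load-in (must start by hour 9, minus 2-hour gap → hour 7) depends on it, sound setup must finish by hour 7. Backing off its 1-hour duration gives a latest start of hour 6.
So sound setup can start as early as hour 5 and as late as hour 6, giving 6 − 5 = 1 hour of slack.

1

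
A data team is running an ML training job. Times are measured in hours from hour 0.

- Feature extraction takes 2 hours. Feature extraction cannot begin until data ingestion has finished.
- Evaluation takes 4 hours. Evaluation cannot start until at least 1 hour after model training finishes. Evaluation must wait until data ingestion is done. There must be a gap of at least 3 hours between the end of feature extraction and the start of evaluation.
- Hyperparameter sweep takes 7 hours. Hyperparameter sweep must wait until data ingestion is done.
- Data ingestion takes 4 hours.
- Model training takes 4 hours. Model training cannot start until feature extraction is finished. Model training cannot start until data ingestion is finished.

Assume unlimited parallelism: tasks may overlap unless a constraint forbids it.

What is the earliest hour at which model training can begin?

6

Nothing blocks data ingestion, so it runs from hour 0 to hour 4.
Feature extraction cannot begin until data ingestion (finishes hour 4). It runs from hour 4 to 4 + 2 = hour 6.
Model training waits on feature extraction (finishes hour 6); data ingestion (finishes hour 4). The latest of these is hour 6, which is the earliest model training can start.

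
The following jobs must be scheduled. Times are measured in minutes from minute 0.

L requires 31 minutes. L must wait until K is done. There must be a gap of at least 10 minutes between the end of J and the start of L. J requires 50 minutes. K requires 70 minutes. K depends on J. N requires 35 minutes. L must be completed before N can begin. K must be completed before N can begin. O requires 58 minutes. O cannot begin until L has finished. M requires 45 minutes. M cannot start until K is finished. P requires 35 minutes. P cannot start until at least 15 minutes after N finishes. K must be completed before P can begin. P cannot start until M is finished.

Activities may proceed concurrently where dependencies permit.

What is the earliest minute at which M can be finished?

Nothing blocks J, so it runs from minute 0 to minute 50.
K cannot begin until J (finishes minute 50). It runs from minute 50 to 50 + 70 = minute 120.
M cannot begin until K (finishes minute 120). It runs from minute 120 to 120 + 45 = minute 165.

165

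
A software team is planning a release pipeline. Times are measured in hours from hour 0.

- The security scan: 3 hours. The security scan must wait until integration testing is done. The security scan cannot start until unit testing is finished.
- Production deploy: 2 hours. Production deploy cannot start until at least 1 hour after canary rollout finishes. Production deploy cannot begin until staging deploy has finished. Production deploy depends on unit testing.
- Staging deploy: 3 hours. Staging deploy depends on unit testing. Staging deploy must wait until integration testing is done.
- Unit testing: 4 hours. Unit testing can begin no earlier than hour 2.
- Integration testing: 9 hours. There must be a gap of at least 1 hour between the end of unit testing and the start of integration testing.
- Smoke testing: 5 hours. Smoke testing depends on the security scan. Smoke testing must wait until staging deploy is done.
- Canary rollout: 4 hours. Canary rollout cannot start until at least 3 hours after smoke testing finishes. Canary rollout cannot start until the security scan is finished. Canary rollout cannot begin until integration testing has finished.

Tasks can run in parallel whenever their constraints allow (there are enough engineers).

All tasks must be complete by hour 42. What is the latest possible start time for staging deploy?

Production deploy must finish by hour 42; it takes 2 hours, so it must start by 42 − 2 = hour 40.
Canary rollout must finish before production deploy (must start by hour 40, minus 1-hour gap → hour 39). With a 4-hour duration, canary rollout must start by 39 − 4 = hour 35.
Smoke testing has to be done before canary rollout (must start by hour 35, minus 3-hour gap → hour 32). That means finishing by hour 32, i.e. starting by 32 − 5 = hour 27.
Staging deploy has several dependents: smoke testing (must start by hour 27); production deploy (must start by hour 40). The earliest of those limits is hour 27, so staging deploy must start by 27 − 3 = hour 24.

24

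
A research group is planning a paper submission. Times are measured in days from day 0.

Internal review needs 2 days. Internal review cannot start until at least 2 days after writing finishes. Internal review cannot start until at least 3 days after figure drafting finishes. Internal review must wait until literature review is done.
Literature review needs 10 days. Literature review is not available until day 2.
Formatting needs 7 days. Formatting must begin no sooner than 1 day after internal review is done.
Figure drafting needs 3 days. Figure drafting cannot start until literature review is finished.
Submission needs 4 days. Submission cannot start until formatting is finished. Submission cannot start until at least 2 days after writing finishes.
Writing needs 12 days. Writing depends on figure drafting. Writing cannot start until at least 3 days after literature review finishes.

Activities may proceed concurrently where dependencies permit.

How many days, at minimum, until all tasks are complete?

After its own release at day 2, literature review can start at day 2 and finishes at day 12.
Figure drafting cannot begin until literature review (finishes day 12). It runs from day 12 to 12 + 3 = day 15.
Writing cannot start until figure drafting (finishes day 15); literature review (finishes day 12, plus 3-day gap → day 15). The controlling bound is day 15, so writing finishes at 15 + 12 = day 27.
Internal review has to wait for writing (finishes day 27, plus 2-day gap → day 29); figure drafting (finishes day 15, plus 3-day gap → day 18); literature review (finishes day 12). The latest of these is day 29, so internal review runs day 29 to 29 + 2 = day 31.
After internal review (finishes day 31, plus 1-day gap → day 32), formatting can start at day 32 and finishes at day 39.
For submission: formatting (finishes day 39); writing (finishes day 27, plus 2-day gap → day 29). Taking the maximum gives a start of day 39, and it finishes at 39 + 4 = day 43.
All tasks are finished once the last one completes. Finish times: Literature review at 12, Figure drafting at 15, Writing at 27, Internal review at 31, Formatting at 39, Submission at 43. The latest is day 43.

43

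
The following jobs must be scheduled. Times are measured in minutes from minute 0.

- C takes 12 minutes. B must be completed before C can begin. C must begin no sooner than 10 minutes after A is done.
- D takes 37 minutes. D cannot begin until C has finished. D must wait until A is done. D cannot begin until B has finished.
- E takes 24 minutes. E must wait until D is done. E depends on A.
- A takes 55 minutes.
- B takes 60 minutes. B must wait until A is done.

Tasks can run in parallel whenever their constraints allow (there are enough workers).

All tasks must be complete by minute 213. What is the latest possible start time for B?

80

To finish by minute 213, E (duration 24) must start no later than minute 189.
Since E (must start by minute 189) depends on it, D must finish by minute 189. Backing off its 37-minute duration gives a latest start of minute 152.
C must finish before D (must start by minute 152). With a 12-minute duration, C must start by 152 − 12 = minute 140.
B must finish in time for C (must start by minute 140); D (must start by minute 152). The tightest is minute 140, so B must start by 140 − 60 = minute 80.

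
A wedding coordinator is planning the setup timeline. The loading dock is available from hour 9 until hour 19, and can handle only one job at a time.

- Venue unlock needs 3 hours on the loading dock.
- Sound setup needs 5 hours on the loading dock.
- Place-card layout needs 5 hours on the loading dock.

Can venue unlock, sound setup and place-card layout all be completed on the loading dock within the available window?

No

The loading dock window is 19 − 9 = 10 hours.
Running back to back, the jobs need 3 + 5 + 5 = 13 hours on the loading dock.
Since 13 > 10, they cannot all fit.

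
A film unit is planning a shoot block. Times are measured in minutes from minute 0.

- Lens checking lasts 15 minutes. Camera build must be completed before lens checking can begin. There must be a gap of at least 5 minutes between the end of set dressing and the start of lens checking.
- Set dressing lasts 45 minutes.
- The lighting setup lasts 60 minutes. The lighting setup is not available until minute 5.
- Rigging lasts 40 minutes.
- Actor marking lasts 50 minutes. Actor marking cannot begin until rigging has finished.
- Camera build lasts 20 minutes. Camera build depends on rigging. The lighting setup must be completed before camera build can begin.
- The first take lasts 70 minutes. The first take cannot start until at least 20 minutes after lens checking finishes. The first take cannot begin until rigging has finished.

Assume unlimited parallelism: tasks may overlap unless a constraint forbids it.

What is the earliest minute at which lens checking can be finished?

The lighting setup waits on its own release at minute 5, so it starts at minute 5 and finishes at 5 + 60 = minute 65.
Nothing blocks set dressing, so it runs from minute 0 to minute 45.
Nothing blocks rigging, so it runs from minute 0 to minute 40.
Camera build has to wait for rigging (finishes minute 40); the lighting setup (finishes minute 65). The latest of these is minute 65, so camera build runs minute 65 to 65 + 20 = minute 85.
Lens checking cannot start until camera build (finishes minute 85); set dressing (finishes minute 45, plus 5-minute gap → minute 50). The controlling bound is minute 85, so lens checking finishes at 85 + 15 = minute 100.

100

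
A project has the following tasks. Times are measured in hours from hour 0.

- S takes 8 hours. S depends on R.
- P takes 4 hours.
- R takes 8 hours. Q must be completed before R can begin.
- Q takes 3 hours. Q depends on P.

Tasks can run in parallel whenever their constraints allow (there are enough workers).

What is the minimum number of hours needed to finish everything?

23

P has no prerequisites, so it starts at hour 0 and finishes at hour 4.
Q cannot begin until P (finishes hour 4). It runs from hour 4 to 4 + 3 = hour 7.
R waits on Q (finishes hour 7), so it starts at hour 7 and finishes at 7 + 8 = hour 15.
After R (finishes hour 15), S can start at hour 15 and finishes at hour 23.
All tasks are finished once the last one completes. Finish times: P at 4, Q at 7, R at 15, S at 23. The latest is hour 23.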